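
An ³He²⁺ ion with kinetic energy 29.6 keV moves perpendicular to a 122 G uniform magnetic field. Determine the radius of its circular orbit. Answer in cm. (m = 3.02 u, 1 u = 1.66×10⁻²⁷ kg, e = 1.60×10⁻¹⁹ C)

r ≈ 177 cm

Convert the energy: K = 29.6 keV = 4.74×10^-15 J.
v = √(2K/m) = √(2·4.74×10^-15/5.01×10^-27) = 1.37×10^6 m/s.
r = mv/(qB) = (5.01×10^-27)(1.37×10^6) / [(2×1.60×10^-19)(0.0122)] = 1.77 m.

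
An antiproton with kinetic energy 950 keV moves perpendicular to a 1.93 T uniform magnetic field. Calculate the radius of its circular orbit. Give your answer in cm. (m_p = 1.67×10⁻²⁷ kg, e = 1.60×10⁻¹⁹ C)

r ≈ 7.30 cm

Convert the energy: K = 950 keV = 1.52×10^-13 J.
v = √(2K/m) = √(2·1.52×10^-13/1.67×10^-27) = 1.35×10^7 m/s.
r = mv/(qB) = (1.67×10^-27)(1.35×10^7) / [(1×1.60×10^-19)(1.93)] = 0.0730 m.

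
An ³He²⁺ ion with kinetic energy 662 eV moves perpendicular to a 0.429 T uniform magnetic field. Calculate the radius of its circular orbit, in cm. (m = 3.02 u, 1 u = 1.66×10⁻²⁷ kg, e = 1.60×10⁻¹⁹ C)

Convert the energy: K = 662 eV = 1.06×10^-16 J.
v = √(2K/m) = √(2·1.06×10^-16/5.01×10^-27) = 2.06×10^5 m/s.
r = mv/(qB) = (5.01×10^-27)(2.06×10^5) / [(2×1.60×10^-19)(0.429)] = 7.51×10^-3 m.

r ≈ 0.751 cm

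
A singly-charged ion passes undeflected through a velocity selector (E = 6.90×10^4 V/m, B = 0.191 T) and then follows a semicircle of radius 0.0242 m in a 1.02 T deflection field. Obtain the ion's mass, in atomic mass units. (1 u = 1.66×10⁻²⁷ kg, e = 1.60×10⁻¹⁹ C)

v = E/B₁ = 3.61×10^5 m/s.
From r = mv/(qB₂), m = qB₂r/v = (1×1.60×10^-19)(1.02)(0.0242) / (3.61×10^5) = 1.09×10^-26 kg.
In atomic mass units: m = 1.09×10^-26 / 1.66×10^-27 = 6.59 u.

m ≈ 6.59 u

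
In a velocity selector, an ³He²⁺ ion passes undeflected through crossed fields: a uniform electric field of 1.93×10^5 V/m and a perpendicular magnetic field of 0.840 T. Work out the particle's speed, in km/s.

v ≈ 230 km/s

For zero net force, qE = qvB, so v = E/B.
v = (1.93×10^5) / (0.840) = 2.30×10^5 m/s.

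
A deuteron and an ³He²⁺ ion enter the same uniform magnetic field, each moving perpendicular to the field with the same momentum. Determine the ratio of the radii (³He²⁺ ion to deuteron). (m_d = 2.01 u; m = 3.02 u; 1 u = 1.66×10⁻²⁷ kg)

r = p/(qB) ⇒ at equal p, r ∝ 1/q.
r_{³He²⁺ ion}/r_{deuteron} = 0.500.

ratio ≈ 0.500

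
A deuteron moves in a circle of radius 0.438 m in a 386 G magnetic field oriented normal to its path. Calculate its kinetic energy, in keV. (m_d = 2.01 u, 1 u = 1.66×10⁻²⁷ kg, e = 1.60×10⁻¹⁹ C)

v = qBr/m = (1×1.60×10^-19)(0.0386)(0.438) / (3.34×10^-27) = 8.11×10^5 m/s.
K = ½mv² = 0.5·(3.34×10^-27)·(8.11×10^5)² = 1.10×10^-15 J = 6.85 keV.

K ≈ 6.85 keV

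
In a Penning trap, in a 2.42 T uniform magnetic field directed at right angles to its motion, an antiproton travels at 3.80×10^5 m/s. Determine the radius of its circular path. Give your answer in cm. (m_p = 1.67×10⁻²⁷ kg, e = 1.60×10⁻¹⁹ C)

The magnetic force provides the centripetal force: qvB = mv²/r, so r = mv/(qB).
r = (1.67×10^-27 kg)(3.80×10^5 m/s) / [(1×1.60×10^-19 C)(2.42 T)] = 1.64×10^-3 m.

r ≈ 0.164 cm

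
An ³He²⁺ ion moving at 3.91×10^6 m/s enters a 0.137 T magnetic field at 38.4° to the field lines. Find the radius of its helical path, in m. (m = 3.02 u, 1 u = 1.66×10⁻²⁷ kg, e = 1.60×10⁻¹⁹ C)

Only the perpendicular component v⊥ = v sin38.4° = 2.43×10^6 m/s is bent by the field.
r = m v⊥ /(qB) = (5.01×10^-27)(2.43×10^6) / [(2×1.60×10^-19)(0.137)] = 0.278 m.

r ≈ 0.278 m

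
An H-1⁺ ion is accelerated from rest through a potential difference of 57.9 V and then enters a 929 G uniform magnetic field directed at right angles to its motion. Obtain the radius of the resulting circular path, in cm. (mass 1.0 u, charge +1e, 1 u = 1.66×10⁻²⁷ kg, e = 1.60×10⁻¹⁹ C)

The kinetic energy gained is K = qV = (1×1.60×10^-19)(57.9) = 9.26×10^-18 J.
v = √(2K/m) = 1.06×10^5 m/s.
r = mv/(qB) = (1.66×10^-27)(1.06×10^5) / [(1×1.60×10^-19)(0.0929)] = 0.0118 m.

r ≈ 1.18 cm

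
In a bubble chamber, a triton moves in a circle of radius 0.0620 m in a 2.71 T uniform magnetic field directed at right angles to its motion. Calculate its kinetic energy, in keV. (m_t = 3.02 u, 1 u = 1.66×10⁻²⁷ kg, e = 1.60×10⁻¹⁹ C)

K ≈ 451 keV

v = qBr/m = (1×1.60×10^-19)(2.71)(0.0620) / (5.01×10^-27) = 5.36×10^6 m/s.
K = ½mv² = 0.5·(5.01×10^-27)·(5.36×10^6)² = 7.21×10^-14 J = 451 keV.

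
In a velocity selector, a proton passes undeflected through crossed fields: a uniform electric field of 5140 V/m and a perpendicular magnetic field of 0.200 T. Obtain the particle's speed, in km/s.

v ≈ 25.7 km/s

For zero net force, qE = qvB, so v = E/B.
v = (5140) / (0.200) = 2.57×10^4 m/s.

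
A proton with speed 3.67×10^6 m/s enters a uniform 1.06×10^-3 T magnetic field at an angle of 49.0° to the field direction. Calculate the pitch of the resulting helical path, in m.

The velocity component along B is v∥ = v cos49.0° = 2.41×10^6 m/s.
The cyclotron period T = 2πm/(qB) = 6.19×10^-5 s is set by m, q, B alone.
Pitch = v∥·T = (2.41×10^6)(6.19×10^-5) = 149 m.

pitch ≈ 149 m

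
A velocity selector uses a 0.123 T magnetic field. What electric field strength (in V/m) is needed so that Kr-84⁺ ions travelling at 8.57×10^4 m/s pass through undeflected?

qE = qvB ⇒ E = vB = (8.57×10^4)(0.123) = 1.05×10^4 V/m.

E ≈ 1.05×10^4 V/m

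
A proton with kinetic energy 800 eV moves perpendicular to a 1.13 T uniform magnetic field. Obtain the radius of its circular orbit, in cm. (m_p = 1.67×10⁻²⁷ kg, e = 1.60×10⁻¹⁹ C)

Convert the energy: K = 800 eV = 1.28×10^-16 J.
v = √(2K/m) = √(2·1.28×10^-16/1.67×10^-27) = 3.92×10^5 m/s.
r = mv/(qB) = (1.67×10^-27)(3.92×10^5) / [(1×1.60×10^-19)(1.13)] = 3.62×10^-3 m.

r ≈ 0.362 cm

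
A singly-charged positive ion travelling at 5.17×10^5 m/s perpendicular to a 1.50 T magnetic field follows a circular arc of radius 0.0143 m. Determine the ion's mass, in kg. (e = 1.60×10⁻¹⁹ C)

qvB = mv²/r ⇒ m = qBr/v.
m = (1×1.60×10^-19)(1.50)(0.0143) / (5.17×10^5) = 6.64×10^-27 kg.

m ≈ 6.64×10^-27 kg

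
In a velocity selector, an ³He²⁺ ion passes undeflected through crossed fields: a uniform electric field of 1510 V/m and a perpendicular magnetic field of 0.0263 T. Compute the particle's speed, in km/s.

v ≈ 57.4 km/s

For zero net force, qE = qvB, so v = E/B.
v = (1510) / (0.0263) = 5.74×10^4 m/s.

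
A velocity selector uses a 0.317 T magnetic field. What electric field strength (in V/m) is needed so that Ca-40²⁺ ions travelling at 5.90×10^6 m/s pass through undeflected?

qE = qvB ⇒ E = vB = (5.90×10^6)(0.317) = 1.87×10^6 V/m.

E ≈ 1.87×10^6 V/m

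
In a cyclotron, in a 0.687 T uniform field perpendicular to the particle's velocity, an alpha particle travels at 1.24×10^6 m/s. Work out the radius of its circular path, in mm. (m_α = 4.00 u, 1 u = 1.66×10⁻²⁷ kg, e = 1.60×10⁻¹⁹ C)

The magnetic force provides the centripetal force: qvB = mv²/r, so r = mv/(qB).
r = (6.64×10^-27 kg)(1.24×10^6 m/s) / [(2×1.60×10^-19 C)(0.687 T)] = 0.0375 m.

r ≈ 37.5 mm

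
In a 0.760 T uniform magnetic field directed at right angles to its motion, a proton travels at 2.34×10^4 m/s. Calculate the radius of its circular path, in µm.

The magnetic force provides the centripetal force: qvB = mv²/r, so r = mv/(qB).
r = (1.67×10^-27 kg)(2.34×10^4 m/s) / [(1×1.60×10^-19 C)(0.760 T)] = 3.21×10^-4 m.

r ≈ 321 µm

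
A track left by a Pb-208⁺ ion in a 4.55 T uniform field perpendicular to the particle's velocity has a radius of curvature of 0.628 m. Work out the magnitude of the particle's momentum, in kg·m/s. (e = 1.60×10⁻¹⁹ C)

Since qvB = mv²/r, the momentum p = mv = qBr.
p = (1×1.60×10^-19)(4.55)(0.628) = 4.57×10^-19 kg·m/s.

p ≈ 4.57×10^-19 kg·m/s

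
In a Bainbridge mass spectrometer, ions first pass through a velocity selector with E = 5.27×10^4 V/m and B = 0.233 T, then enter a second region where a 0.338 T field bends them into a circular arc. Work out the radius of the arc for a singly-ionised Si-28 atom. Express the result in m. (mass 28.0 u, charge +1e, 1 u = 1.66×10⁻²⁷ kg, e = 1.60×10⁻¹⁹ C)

The selector passes v = E/B = 5.27×10^4/0.233 = 2.26×10^5 m/s.
In the deflection region, r = mv/(qB₂) = (4.65×10^-26)(2.26×10^5) / [(1×1.60×10^-19)(0.338)] = 0.194 m.

r ≈ 0.194 m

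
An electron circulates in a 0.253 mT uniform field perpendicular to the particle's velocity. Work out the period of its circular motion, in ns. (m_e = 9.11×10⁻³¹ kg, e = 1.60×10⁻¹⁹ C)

The cyclotron period is independent of speed: T = 2πm/(qB).
T = 2π(9.11×10^-31) / [(1×1.60×10^-19)(2.53×10^-4)] = 1.41×10^-7 s.

T ≈ 141 ns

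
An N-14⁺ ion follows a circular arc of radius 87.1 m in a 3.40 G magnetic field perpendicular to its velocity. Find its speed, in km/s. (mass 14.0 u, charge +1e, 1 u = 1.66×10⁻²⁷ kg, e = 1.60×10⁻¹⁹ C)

v ≈ 204 km/s

From qvB = mv²/r, v = qBr/m.
v = (1×1.60×10^-19)(3.40×10^-4)(87.1) / (2.32×10^-26) = 2.04×10^5 m/s.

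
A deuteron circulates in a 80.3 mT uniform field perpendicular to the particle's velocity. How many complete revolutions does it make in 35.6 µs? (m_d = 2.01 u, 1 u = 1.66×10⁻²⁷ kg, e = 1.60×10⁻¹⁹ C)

N = 21

T = 2πm/(qB) = 2π(3.3366×10^-27) / [(1×1.60×10^-19)(0.0803)] = 1.6317×10^-6 s.
N = t/T = 3.56×10^-5 / 1.6317×10^-6 ≈ 21.82, so 21 complete revolutions.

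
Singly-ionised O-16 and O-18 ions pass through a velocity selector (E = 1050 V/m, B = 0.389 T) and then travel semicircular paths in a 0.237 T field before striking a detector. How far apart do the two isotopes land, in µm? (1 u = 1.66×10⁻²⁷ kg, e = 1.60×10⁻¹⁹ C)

Both emerge at v = E/B₁ = 2700 m/s.
r = mv/(qB₂), so r₁ = 1.891×10^-3 m and r₂ = 2.127×10^-3 m, giving Δr = 2.36×10^-4 m.
After a semicircle each ion lands a diameter 2r from the entry slit, so the separation is 2Δr = 4.73×10^-4 m.

Δd ≈ 473 µm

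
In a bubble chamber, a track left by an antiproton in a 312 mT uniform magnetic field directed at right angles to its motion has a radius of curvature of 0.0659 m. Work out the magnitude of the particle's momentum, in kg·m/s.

Since qvB = mv²/r, the momentum p = mv = qBr.
p = (1×1.60×10^-19)(0.312)(0.0659) = 3.29×10^-21 kg·m/s.

p ≈ 3.29×10^-21 kg·m/s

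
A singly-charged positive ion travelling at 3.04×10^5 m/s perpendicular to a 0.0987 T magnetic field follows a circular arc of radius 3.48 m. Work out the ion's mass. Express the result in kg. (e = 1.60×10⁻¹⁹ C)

m ≈ 1.81×10^-25 kg

qvB = mv²/r ⇒ m = qBr/v.
m = (1×1.60×10^-19)(0.0987)(3.48) / (3.04×10^5) = 1.81×10^-25 kg.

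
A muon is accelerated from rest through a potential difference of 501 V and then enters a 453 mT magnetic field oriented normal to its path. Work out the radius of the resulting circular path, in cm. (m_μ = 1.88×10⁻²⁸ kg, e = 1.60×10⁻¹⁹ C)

The kinetic energy gained is K = qV = (1×1.60×10^-19)(501) = 8.02×10^-17 J.
v = √(2K/m) = 9.23×10^5 m/s.
r = mv/(qB) = (1.88×10^-28)(9.23×10^5) / [(1×1.60×10^-19)(0.453)] = 2.40×10^-3 m.

r ≈ 0.240 cm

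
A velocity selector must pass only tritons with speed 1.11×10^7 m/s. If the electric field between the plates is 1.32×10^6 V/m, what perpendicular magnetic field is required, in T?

B ≈ 0.119 T

qE = qvB ⇒ B = E/v = (1.32×10^6) / (1.11×10^7) = 0.119 T.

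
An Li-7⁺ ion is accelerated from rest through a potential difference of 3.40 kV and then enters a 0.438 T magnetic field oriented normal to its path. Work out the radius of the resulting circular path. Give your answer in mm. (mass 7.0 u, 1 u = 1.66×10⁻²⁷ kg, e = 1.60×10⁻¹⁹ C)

The kinetic energy gained is K = qV = (1×1.60×10^-19)(3400) = 5.44×10^-16 J.
v = √(2K/m) = 3.06×10^5 m/s.
r = mv/(qB) = (1.16×10^-26)(3.06×10^5) / [(1×1.60×10^-19)(0.438)] = 0.0507 m.

r ≈ 50.7 mm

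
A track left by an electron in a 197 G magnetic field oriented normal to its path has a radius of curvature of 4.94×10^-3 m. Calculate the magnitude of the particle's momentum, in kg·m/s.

p ≈ 1.56×10^-23 kg·m/s

Since qvB = mv²/r, the momentum p = mv = qBr.
p = (1×1.60×10^-19)(0.0197)(4.94×10^-3) = 1.56×10^-23 kg·m/s.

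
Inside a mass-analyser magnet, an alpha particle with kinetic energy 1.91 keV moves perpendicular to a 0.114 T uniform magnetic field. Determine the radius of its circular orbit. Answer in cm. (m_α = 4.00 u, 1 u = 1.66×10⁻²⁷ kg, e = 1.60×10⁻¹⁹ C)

Convert the energy: K = 1.91 keV = 3.06×10^-16 J.
v = √(2K/m) = √(2·3.06×10^-16/6.64×10^-27) = 3.03×10^5 m/s.
r = mv/(qB) = (6.64×10^-27)(3.03×10^5) / [(2×1.60×10^-19)(0.114)] = 0.0552 m.

r ≈ 5.52 cm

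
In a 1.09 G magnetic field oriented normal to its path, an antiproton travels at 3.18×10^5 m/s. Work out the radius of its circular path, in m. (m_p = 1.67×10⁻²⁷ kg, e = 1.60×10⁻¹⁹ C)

r ≈ 30.5 m

The magnetic force provides the centripetal force: qvB = mv²/r, so r = mv/(qB).
r = (1.67×10^-27 kg)(3.18×10^5 m/s) / [(1×1.60×10^-19 C)(1.09×10^-4 T)] = 30.5 m.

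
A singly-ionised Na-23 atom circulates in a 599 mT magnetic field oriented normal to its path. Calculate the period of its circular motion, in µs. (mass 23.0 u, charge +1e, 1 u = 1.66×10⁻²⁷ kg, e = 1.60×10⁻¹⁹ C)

T ≈ 2.50 µs

The cyclotron period is independent of speed: T = 2πm/(qB).
T = 2π(3.82×10^-26) / [(1×1.60×10^-19)(0.599)] = 2.50×10^-6 s.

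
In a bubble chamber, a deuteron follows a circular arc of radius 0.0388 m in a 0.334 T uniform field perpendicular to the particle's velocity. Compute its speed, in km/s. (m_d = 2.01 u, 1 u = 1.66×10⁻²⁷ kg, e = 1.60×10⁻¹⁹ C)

From qvB = mv²/r, v = qBr/m.
v = (1×1.60×10^-19)(0.334)(0.0388) / (3.34×10^-27) = 6.21×10^5 m/s.

v ≈ 621 km/s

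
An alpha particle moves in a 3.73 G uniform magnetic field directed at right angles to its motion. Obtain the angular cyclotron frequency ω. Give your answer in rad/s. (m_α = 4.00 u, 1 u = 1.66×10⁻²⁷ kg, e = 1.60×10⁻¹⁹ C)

ω ≈ 1.80×10^4 rad/s

ω = qB/m = (2×1.60×10^-19)(3.73×10^-4) / (6.64×10^-27) = 1.80×10^4 rad/s.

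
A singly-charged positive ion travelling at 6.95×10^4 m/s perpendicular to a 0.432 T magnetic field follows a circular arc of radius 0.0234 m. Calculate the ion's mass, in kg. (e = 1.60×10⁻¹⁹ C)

qvB = mv²/r ⇒ m = qBr/v.
m = (1×1.60×10^-19)(0.432)(0.0234) / (6.95×10^4) = 2.33×10^-26 kg.

m ≈ 2.33×10^-26 kg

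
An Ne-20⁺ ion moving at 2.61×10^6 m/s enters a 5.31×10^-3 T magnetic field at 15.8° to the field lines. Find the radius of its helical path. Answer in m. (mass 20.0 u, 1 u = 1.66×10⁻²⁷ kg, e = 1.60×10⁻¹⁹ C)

Only the perpendicular component v⊥ = v sin15.8° = 7.11×10^5 m/s is bent by the field.
r = m v⊥ /(qB) = (3.32×10^-26)(7.11×10^5) / [(1×1.60×10^-19)(5.31×10^-3)] = 27.8 m.

r ≈ 27.8 m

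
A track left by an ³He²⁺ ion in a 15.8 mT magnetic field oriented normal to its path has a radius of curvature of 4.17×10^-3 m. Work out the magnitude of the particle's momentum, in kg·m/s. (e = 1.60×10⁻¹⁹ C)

p ≈ 2.11×10^-23 kg·m/s

Since qvB = mv²/r, the momentum p = mv = qBr.
p = (2×1.60×10^-19)(0.0158)(4.17×10^-3) = 2.11×10^-23 kg·m/s.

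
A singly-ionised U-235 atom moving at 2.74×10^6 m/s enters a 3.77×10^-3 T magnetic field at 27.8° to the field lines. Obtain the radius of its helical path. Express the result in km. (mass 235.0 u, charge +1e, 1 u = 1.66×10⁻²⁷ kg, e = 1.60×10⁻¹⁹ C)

Only the perpendicular component v⊥ = v sin27.8° = 1.28×10^6 m/s is bent by the field.
r = m v⊥ /(qB) = (3.90×10^-25)(1.28×10^6) / [(1×1.60×10^-19)(3.77×10^-3)] = 826 m.

r ≈ 0.826 km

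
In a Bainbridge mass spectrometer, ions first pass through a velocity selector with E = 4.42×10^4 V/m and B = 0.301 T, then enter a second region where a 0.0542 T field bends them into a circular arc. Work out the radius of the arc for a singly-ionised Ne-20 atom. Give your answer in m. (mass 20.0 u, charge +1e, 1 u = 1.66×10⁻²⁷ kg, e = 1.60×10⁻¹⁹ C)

The selector passes v = E/B = 4.42×10^4/0.301 = 1.47×10^5 m/s.
In the deflection region, r = mv/(qB₂) = (3.32×10^-26)(1.47×10^5) / [(1×1.60×10^-19)(0.0542)] = 0.562 m.

r ≈ 0.562 m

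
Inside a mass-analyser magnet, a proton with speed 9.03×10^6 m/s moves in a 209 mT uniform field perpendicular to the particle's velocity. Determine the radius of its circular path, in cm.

The magnetic force provides the centripetal force: qvB = mv²/r, so r = mv/(qB).
r = (1.67×10^-27 kg)(9.03×10^6 m/s) / [(1×1.60×10^-19 C)(0.209 T)] = 0.451 m.

r ≈ 45.1 cm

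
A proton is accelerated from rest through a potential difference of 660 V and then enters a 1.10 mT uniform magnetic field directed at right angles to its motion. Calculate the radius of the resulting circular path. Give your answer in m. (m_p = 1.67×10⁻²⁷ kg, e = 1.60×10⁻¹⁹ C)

r ≈ 3.37 m

The kinetic energy gained is K = qV = (1×1.60×10^-19)(660) = 1.06×10^-16 J.
v = √(2K/m) = 3.56×10^5 m/s.
r = mv/(qB) = (1.67×10^-27)(3.56×10^5) / [(1×1.60×10^-19)(1.10×10^-3)] = 3.37 m.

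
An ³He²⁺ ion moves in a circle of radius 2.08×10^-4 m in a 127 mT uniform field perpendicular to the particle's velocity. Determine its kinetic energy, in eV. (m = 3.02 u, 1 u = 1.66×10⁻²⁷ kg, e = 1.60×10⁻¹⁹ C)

v = qBr/m = (2×1.60×10^-19)(0.127)(2.08×10^-4) / (5.01×10^-27) = 1690 m/s.
K = ½mv² = 0.5·(5.01×10^-27)·(1690)² = 7.13×10^-21 J = 0.0445 eV.

K ≈ 0.0445 eV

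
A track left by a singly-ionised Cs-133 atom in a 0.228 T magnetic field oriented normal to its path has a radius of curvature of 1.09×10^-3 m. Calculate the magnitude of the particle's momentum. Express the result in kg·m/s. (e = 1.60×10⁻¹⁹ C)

Since qvB = mv²/r, the momentum p = mv = qBr.
p = (1×1.60×10^-19)(0.228)(1.09×10^-3) = 3.98×10^-23 kg·m/s.

p ≈ 3.98×10^-23 kg·m/s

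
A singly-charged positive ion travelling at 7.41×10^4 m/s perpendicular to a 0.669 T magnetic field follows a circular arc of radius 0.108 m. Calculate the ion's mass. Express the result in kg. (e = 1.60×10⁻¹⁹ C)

qvB = mv²/r ⇒ m = qBr/v.
m = (1×1.60×10^-19)(0.669)(0.108) / (7.41×10^4) = 1.56×10^-25 kg.

m ≈ 1.56×10^-25 kg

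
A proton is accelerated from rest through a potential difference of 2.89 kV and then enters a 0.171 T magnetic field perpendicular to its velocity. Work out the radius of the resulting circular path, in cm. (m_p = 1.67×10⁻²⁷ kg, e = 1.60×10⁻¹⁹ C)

The kinetic energy gained is K = qV = (1×1.60×10^-19)(2890) = 4.62×10^-16 J.
v = √(2K/m) = 7.44×10^5 m/s.
r = mv/(qB) = (1.67×10^-27)(7.44×10^5) / [(1×1.60×10^-19)(0.171)] = 0.0454 m.

r ≈ 4.54 cm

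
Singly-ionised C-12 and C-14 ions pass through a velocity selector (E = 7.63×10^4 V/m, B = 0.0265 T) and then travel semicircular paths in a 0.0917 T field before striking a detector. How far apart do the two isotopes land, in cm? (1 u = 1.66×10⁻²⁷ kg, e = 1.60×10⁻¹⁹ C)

Both emerge at v = E/B₁ = 2.88×10^6 m/s.
r = mv/(qB₂), so r₁ = 3.909 m and r₂ = 4.561 m, giving Δr = 0.652 m.
After a semicircle each ion lands a diameter 2r from the entry slit, so the separation is 2Δr = 1.30 m.

Δd ≈ 130 cm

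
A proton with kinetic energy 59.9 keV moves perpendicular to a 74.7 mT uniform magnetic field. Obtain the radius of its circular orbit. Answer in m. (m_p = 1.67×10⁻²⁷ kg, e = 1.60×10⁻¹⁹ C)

Convert the energy: K = 59.9 keV = 9.58×10^-15 J.
v = √(2K/m) = √(2·9.58×10^-15/1.67×10^-27) = 3.39×10^6 m/s.
r = mv/(qB) = (1.67×10^-27)(3.39×10^6) / [(1×1.60×10^-19)(0.0747)] = 0.473 m.

r ≈ 0.473 m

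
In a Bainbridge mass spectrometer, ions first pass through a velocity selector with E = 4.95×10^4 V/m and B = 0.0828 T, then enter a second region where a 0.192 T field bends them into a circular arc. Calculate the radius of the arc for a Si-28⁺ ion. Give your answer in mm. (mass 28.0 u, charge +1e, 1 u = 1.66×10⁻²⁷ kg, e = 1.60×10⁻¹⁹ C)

The selector passes v = E/B = 4.95×10^4/0.0828 = 5.98×10^5 m/s.
In the deflection region, r = mv/(qB₂) = (4.65×10^-26)(5.98×10^5) / [(1×1.60×10^-19)(0.192)] = 0.905 m.

r ≈ 905 mm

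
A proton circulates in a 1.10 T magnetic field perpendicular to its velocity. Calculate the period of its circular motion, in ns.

T ≈ 59.6 ns

The cyclotron period is independent of speed: T = 2πm/(qB).
T = 2π(1.67×10^-27) / [(1×1.60×10^-19)(1.10)] = 5.96×10^-8 s.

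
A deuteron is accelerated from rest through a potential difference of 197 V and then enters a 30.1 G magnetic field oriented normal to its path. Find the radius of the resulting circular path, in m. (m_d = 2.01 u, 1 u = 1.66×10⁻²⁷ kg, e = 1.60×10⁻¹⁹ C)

r ≈ 0.952 m

The kinetic energy gained is K = qV = (1×1.60×10^-19)(197) = 3.15×10^-17 J.
v = √(2K/m) = 1.37×10^5 m/s.
r = mv/(qB) = (3.34×10^-27)(1.37×10^5) / [(1×1.60×10^-19)(3.01×10^-3)] = 0.952 m.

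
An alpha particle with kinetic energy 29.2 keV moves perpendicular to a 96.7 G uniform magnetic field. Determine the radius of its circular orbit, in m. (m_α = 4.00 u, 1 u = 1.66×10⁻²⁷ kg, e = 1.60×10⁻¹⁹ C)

r ≈ 2.55 m

Convert the energy: K = 29.2 keV = 4.67×10^-15 J.
v = √(2K/m) = √(2·4.67×10^-15/6.64×10^-27) = 1.19×10^6 m/s.
r = mv/(qB) = (6.64×10^-27)(1.19×10^6) / [(2×1.60×10^-19)(9.67×10^-3)] = 2.55 m.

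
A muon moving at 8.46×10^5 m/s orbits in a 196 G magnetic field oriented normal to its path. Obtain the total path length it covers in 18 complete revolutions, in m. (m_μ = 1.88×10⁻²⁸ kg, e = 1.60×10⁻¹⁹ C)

L ≈ 5.74 m

r = mv/(qB) = 0.0507 m, so one revolution covers 2πr = 0.319 m.
In 18 revolutions: L = 18·2πr = 5.74 m.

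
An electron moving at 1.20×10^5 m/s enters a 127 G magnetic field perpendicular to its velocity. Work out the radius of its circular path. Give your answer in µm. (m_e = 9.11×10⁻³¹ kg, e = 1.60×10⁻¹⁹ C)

The magnetic force provides the centripetal force: qvB = mv²/r, so r = mv/(qB).
r = (9.11×10^-31 kg)(1.20×10^5 m/s) / [(1×1.60×10^-19 C)(0.0127 T)] = 5.38×10^-5 m.

r ≈ 53.8 µm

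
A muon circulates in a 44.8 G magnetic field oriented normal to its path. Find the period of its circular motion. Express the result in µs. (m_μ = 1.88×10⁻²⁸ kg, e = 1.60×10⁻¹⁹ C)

The cyclotron period is independent of speed: T = 2πm/(qB).
T = 2π(1.88×10^-28) / [(1×1.60×10^-19)(4.48×10^-3)] = 1.65×10^-6 s.

T ≈ 1.65 µs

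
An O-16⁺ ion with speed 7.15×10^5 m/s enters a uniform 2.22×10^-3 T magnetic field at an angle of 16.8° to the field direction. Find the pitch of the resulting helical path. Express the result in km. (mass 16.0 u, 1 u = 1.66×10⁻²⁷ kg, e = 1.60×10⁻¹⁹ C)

pitch ≈ 0.322 km

The velocity component along B is v∥ = v cos16.8° = 6.84×10^5 m/s.
The cyclotron period T = 2πm/(qB) = 4.70×10^-4 s is set by m, q, B alone.
Pitch = v∥·T = (6.84×10^5)(4.70×10^-4) = 322 m.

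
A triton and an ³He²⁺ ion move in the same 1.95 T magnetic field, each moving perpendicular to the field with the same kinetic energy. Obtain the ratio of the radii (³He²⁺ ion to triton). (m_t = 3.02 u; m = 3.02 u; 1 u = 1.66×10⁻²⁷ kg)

ratio ≈ 0.500

r = √(2mK)/(qB) ⇒ at equal K, r ∝ √m/q.
r_{³He²⁺ ion}/r_{triton} = 0.500.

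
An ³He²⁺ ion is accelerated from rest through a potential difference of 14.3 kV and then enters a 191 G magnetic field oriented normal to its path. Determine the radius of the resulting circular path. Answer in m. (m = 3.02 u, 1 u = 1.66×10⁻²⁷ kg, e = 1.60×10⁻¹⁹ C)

r ≈ 1.11 m

The kinetic energy gained is K = qV = (2×1.60×10^-19)(1.43×10^4) = 4.58×10^-15 J.
v = √(2K/m) = 1.35×10^6 m/s.
r = mv/(qB) = (5.01×10^-27)(1.35×10^6) / [(2×1.60×10^-19)(0.0191)] = 1.11 m.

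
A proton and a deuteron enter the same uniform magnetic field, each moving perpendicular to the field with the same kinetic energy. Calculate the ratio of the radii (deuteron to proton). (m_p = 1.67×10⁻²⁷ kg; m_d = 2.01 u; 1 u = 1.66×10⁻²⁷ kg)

ratio ≈ 1.41

r = √(2mK)/(qB) ⇒ at equal K, r ∝ √m/q.
r_{deuteron}/r_{proton} = 1.41.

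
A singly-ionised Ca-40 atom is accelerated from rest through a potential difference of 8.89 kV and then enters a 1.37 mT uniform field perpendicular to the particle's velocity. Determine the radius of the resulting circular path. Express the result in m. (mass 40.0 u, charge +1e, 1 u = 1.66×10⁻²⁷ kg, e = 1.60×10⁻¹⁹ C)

The kinetic energy gained is K = qV = (1×1.60×10^-19)(8890) = 1.42×10^-15 J.
v = √(2K/m) = 2.07×10^5 m/s.
r = mv/(qB) = (6.64×10^-26)(2.07×10^5) / [(1×1.60×10^-19)(1.37×10^-3)] = 62.7 m.

r ≈ 62.7 m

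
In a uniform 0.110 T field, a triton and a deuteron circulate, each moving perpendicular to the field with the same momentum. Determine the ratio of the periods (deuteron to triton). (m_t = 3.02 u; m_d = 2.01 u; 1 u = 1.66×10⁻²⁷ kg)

ratio ≈ 0.666

T = 2πm/(qB) is independent of speed, so T₂/T₁ = (m₂/q₂)/(m₁/q₁).
T_{deuteron}/T_{triton} = (3.34×10^-27/1e) / (5.01×10^-27/1e) = 0.666.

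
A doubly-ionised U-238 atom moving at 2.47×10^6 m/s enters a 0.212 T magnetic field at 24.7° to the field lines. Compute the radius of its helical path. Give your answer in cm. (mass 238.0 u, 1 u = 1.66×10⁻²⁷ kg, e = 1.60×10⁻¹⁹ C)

Only the perpendicular component v⊥ = v sin24.7° = 1.03×10^6 m/s is bent by the field.
r = m v⊥ /(qB) = (3.95×10^-25)(1.03×10^6) / [(2×1.60×10^-19)(0.212)] = 6.01 m.

r ≈ 601 cm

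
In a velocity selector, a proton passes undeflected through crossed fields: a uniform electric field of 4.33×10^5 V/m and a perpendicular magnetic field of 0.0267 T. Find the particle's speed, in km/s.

v ≈ 16200 km/s

For zero net force, qE = qvB, so v = E/B.
v = (4.33×10^5) / (0.0267) = 1.62×10^7 m/s.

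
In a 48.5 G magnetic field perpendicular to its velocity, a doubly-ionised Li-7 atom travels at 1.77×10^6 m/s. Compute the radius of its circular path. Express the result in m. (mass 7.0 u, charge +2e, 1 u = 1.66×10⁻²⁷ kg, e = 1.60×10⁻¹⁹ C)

r ≈ 13.3 m

The magnetic force provides the centripetal force: qvB = mv²/r, so r = mv/(qB).
r = (1.16×10^-26 kg)(1.77×10^6 m/s) / [(2×1.60×10^-19 C)(4.85×10^-3 T)] = 13.3 m.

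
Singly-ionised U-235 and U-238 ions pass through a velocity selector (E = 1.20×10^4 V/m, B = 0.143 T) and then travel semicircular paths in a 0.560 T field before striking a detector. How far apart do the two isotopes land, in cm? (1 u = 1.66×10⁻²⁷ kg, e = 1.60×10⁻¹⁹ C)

Δd ≈ 0.933 cm

Both emerge at v = E/B₁ = 8.39×10^4 m/s.
r = mv/(qB₂), so r₁ = 0.36535 m and r₂ = 0.37002 m, giving Δr = 4.66×10^-3 m.
After a semicircle each ion lands a diameter 2r from the entry slit, so the separation is 2Δr = 9.33×10^-3 m.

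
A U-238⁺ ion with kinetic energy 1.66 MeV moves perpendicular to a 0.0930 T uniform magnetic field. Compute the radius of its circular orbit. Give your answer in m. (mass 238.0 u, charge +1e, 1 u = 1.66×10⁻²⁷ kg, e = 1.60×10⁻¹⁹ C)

Convert the energy: K = 1.66 MeV = 2.66×10^-13 J.
v = √(2K/m) = √(2·2.66×10^-13/3.95×10^-25) = 1.16×10^6 m/s.
r = mv/(qB) = (3.95×10^-25)(1.16×10^6) / [(1×1.60×10^-19)(0.0930)] = 30.8 m.

r ≈ 30.8 m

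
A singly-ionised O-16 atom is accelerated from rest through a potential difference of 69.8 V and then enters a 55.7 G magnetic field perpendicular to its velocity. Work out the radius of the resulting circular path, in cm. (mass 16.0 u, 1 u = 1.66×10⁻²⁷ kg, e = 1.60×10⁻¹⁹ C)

r ≈ 86.4 cm

The kinetic energy gained is K = qV = (1×1.60×10^-19)(69.8) = 1.12×10^-17 J.
v = √(2K/m) = 2.90×10^4 m/s.
r = mv/(qB) = (2.66×10^-26)(2.90×10^4) / [(1×1.60×10^-19)(5.57×10^-3)] = 0.864 m.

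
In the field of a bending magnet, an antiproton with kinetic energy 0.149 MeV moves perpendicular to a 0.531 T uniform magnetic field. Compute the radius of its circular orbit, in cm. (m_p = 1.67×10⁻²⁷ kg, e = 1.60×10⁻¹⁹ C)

Convert the energy: K = 0.149 MeV = 2.38×10^-14 J.
v = √(2K/m) = √(2·2.38×10^-14/1.67×10^-27) = 5.34×10^6 m/s.
r = mv/(qB) = (1.67×10^-27)(5.34×10^6) / [(1×1.60×10^-19)(0.531)] = 0.105 m.

r ≈ 10.5 cm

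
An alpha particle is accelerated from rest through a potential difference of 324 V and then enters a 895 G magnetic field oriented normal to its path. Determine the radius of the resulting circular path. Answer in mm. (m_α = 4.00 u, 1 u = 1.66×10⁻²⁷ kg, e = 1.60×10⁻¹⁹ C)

r ≈ 41.0 mm

The kinetic energy gained is K = qV = (2×1.60×10^-19)(324) = 1.04×10^-16 J.
v = √(2K/m) = 1.77×10^5 m/s.
r = mv/(qB) = (6.64×10^-27)(1.77×10^5) / [(2×1.60×10^-19)(0.0895)] = 0.0410 m.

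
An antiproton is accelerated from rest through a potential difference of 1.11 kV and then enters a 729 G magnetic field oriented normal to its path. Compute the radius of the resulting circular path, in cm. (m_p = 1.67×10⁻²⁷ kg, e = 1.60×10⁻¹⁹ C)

The kinetic energy gained is K = qV = (1×1.60×10^-19)(1110) = 1.78×10^-16 J.
v = √(2K/m) = 4.61×10^5 m/s.
r = mv/(qB) = (1.67×10^-27)(4.61×10^5) / [(1×1.60×10^-19)(0.0729)] = 0.0660 m.

r ≈ 6.60 cm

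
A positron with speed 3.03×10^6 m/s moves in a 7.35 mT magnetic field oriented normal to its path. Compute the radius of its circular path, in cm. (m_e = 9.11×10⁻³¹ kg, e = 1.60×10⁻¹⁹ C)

r ≈ 0.235 cm

The magnetic force provides the centripetal force: qvB = mv²/r, so r = mv/(qB).
r = (9.11×10^-31 kg)(3.03×10^6 m/s) / [(1×1.60×10^-19 C)(7.35×10^-3 T)] = 2.35×10^-3 m.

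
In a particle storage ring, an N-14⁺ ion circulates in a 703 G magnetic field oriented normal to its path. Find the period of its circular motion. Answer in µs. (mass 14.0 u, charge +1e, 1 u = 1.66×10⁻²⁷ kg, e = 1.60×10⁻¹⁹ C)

The cyclotron period is independent of speed: T = 2πm/(qB).
T = 2π(2.32×10^-26) / [(1×1.60×10^-19)(0.0703)] = 1.30×10^-5 s.

T ≈ 13.0 µs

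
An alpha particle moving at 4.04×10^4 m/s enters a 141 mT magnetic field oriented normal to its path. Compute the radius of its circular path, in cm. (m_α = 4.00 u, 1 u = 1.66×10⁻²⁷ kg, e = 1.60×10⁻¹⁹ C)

r ≈ 0.595 cm

The magnetic force provides the centripetal force: qvB = mv²/r, so r = mv/(qB).
r = (6.64×10^-27 kg)(4.04×10^4 m/s) / [(2×1.60×10^-19 C)(0.141 T)] = 5.95×10^-3 m.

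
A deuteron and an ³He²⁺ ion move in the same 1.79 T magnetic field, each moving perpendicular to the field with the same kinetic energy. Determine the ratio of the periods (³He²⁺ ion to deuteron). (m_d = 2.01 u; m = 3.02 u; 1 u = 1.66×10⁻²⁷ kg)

ratio ≈ 0.751

T = 2πm/(qB) is independent of speed, so T₂/T₁ = (m₂/q₂)/(m₁/q₁).
T_{³He²⁺ ion}/T_{deuteron} = (5.01×10^-27/2e) / (3.34×10^-27/1e) = 0.751.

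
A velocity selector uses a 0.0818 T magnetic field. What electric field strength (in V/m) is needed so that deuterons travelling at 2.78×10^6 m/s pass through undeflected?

qE = qvB ⇒ E = vB = (2.78×10^6)(0.0818) = 2.27×10^5 V/m.

E ≈ 2.27×10^5 V/m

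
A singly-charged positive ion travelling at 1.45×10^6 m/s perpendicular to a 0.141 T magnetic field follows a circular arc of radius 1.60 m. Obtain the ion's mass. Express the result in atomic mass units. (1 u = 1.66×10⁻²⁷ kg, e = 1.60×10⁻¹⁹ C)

m ≈ 15.0 u

qvB = mv²/r ⇒ m = qBr/v.
m = (1×1.60×10^-19)(0.141)(1.60) / (1.45×10^6) = 2.49×10^-26 kg = 15.0 u.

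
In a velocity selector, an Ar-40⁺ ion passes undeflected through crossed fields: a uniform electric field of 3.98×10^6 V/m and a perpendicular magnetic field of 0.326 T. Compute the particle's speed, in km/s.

For zero net force, qE = qvB, so v = E/B.
v = (3.98×10^6) / (0.326) = 1.22×10^7 m/s.

v ≈ 12200 km/s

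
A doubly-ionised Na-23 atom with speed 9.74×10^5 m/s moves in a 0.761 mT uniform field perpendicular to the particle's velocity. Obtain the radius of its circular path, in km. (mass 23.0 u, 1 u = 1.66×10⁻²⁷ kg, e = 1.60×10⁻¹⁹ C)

r ≈ 0.153 km

The magnetic force provides the centripetal force: qvB = mv²/r, so r = mv/(qB).
r = (3.82×10^-26 kg)(9.74×10^5 m/s) / [(2×1.60×10^-19 C)(7.61×10^-4 T)] = 153 m.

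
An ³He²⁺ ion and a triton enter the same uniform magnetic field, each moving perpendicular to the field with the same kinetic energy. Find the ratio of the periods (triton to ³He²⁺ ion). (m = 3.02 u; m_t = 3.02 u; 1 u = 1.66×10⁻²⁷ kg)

T = 2πm/(qB) is independent of speed, so T₂/T₁ = (m₂/q₂)/(m₁/q₁).
T_{triton}/T_{³He²⁺ ion} = (5.01×10^-27/1e) / (5.01×10^-27/2e) = 2.00.

ratio ≈ 2.00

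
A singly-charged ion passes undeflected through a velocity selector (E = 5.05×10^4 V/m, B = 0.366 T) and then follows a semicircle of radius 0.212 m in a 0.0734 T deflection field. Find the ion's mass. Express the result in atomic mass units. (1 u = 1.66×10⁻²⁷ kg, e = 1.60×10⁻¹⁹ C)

v = E/B₁ = 1.38×10^5 m/s.
From r = mv/(qB₂), m = qB₂r/v = (1×1.60×10^-19)(0.0734)(0.212) / (1.38×10^5) = 1.80×10^-26 kg.
In atomic mass units: m = 1.80×10^-26 / 1.66×10^-27 = 10.9 u.

m ≈ 10.9 u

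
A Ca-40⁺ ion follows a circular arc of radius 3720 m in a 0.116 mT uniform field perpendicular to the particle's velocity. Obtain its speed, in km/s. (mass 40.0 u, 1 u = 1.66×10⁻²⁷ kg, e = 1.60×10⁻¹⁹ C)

v ≈ 1040 km/s

From qvB = mv²/r, v = qBr/m.
v = (1×1.60×10^-19)(1.16×10^-4)(3720) / (6.64×10^-26) = 1.04×10^6 m/s.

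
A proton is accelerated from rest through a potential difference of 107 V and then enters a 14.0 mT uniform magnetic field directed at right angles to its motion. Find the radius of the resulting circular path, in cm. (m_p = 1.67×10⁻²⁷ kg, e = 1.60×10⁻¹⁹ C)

r ≈ 10.7 cm

The kinetic energy gained is K = qV = (1×1.60×10^-19)(107) = 1.71×10^-17 J.
v = √(2K/m) = 1.43×10^5 m/s.
r = mv/(qB) = (1.67×10^-27)(1.43×10^5) / [(1×1.60×10^-19)(0.0140)] = 0.107 m.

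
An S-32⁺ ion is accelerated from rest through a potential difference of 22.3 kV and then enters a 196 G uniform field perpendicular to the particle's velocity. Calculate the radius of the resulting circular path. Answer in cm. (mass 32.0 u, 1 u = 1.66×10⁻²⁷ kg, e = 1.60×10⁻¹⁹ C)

r ≈ 621 cm

The kinetic energy gained is K = qV = (1×1.60×10^-19)(2.23×10^4) = 3.57×10^-15 J.
v = √(2K/m) = 3.67×10^5 m/s.
r = mv/(qB) = (5.31×10^-26)(3.67×10^5) / [(1×1.60×10^-19)(0.0196)] = 6.21 m.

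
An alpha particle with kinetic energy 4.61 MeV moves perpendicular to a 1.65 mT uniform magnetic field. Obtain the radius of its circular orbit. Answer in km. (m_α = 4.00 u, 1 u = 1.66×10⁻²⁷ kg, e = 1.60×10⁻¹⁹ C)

Convert the energy: K = 4.61 MeV = 7.38×10^-13 J.
v = √(2K/m) = √(2·7.38×10^-13/6.64×10^-27) = 1.49×10^7 m/s.
r = mv/(qB) = (6.64×10^-27)(1.49×10^7) / [(2×1.60×10^-19)(1.65×10^-3)] = 187 m.

r ≈ 0.187 km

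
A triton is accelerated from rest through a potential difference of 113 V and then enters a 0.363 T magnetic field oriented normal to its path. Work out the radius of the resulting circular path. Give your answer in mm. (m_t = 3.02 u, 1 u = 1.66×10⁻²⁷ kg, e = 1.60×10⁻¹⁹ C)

The kinetic energy gained is K = qV = (1×1.60×10^-19)(113) = 1.81×10^-17 J.
v = √(2K/m) = 8.49×10^4 m/s.
r = mv/(qB) = (5.01×10^-27)(8.49×10^4) / [(1×1.60×10^-19)(0.363)] = 7.33×10^-3 m.

r ≈ 7.33 mm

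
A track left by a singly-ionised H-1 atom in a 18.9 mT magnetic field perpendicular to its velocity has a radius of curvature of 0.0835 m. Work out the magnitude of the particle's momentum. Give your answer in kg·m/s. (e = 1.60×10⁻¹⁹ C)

p ≈ 2.53×10^-22 kg·m/s

Since qvB = mv²/r, the momentum p = mv = qBr.
p = (1×1.60×10^-19)(0.0189)(0.0835) = 2.53×10^-22 kg·m/s.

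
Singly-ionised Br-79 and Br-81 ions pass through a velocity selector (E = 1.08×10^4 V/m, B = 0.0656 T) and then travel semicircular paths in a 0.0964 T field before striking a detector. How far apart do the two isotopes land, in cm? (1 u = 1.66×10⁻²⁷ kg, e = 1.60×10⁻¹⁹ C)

Both emerge at v = E/B₁ = 1.65×10^5 m/s.
r = mv/(qB₂), so r₁ = 1.3998 m and r₂ = 1.4352 m, giving Δr = 0.0354 m.
After a semicircle each ion lands a diameter 2r from the entry slit, so the separation is 2Δr = 0.0709 m.

Δd ≈ 7.09 cm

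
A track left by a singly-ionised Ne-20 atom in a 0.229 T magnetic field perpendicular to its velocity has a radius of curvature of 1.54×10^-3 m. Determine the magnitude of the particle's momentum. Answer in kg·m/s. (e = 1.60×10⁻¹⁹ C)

p ≈ 5.64×10^-23 kg·m/s

Since qvB = mv²/r, the momentum p = mv = qBr.
p = (1×1.60×10^-19)(0.229)(1.54×10^-3) = 5.64×10^-23 kg·m/s.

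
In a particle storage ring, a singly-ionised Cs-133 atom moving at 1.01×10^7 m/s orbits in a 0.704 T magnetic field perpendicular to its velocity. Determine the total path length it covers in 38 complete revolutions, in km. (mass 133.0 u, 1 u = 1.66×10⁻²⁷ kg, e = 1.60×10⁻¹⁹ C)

r = mv/(qB) = 19.8 m, so one revolution covers 2πr = 124 m.
In 38 revolutions: L = 38·2πr = 4730 m.

L ≈ 4.73 km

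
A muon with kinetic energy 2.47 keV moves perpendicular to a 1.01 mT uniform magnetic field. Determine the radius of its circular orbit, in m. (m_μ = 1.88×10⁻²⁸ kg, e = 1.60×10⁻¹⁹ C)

r ≈ 2.39 m

Convert the energy: K = 2.47 keV = 3.95×10^-16 J.
v = √(2K/m) = √(2·3.95×10^-16/1.88×10^-28) = 2.05×10^6 m/s.
r = mv/(qB) = (1.88×10^-28)(2.05×10^6) / [(1×1.60×10^-19)(1.01×10^-3)] = 2.39 m.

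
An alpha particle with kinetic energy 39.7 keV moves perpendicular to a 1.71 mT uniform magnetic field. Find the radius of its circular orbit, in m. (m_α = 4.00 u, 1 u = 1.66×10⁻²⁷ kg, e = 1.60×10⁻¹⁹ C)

Convert the energy: K = 39.7 keV = 6.35×10^-15 J.
v = √(2K/m) = √(2·6.35×10^-15/6.64×10^-27) = 1.38×10^6 m/s.
r = mv/(qB) = (6.64×10^-27)(1.38×10^6) / [(2×1.60×10^-19)(1.71×10^-3)] = 16.8 m.

r ≈ 16.8 m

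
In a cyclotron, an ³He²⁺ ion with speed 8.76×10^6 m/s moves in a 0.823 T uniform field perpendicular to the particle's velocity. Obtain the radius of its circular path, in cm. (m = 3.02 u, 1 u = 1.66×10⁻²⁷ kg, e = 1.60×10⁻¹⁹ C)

The magnetic force provides the centripetal force: qvB = mv²/r, so r = mv/(qB).
r = (5.01×10^-27 kg)(8.76×10^6 m/s) / [(2×1.60×10^-19 C)(0.823 T)] = 0.167 m.

r ≈ 16.7 cm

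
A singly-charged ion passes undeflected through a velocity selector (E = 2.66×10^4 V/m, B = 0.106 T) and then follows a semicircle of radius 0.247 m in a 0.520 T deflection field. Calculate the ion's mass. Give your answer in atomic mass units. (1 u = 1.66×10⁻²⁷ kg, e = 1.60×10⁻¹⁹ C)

v = E/B₁ = 2.51×10^5 m/s.
From r = mv/(qB₂), m = qB₂r/v = (1×1.60×10^-19)(0.520)(0.247) / (2.51×10^5) = 8.19×10^-26 kg.
In atomic mass units: m = 8.19×10^-26 / 1.66×10^-27 = 49.3 u.

m ≈ 49.3 u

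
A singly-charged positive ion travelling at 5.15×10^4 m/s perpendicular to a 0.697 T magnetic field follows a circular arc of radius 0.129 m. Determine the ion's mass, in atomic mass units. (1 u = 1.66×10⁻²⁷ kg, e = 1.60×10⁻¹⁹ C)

m ≈ 168 u

qvB = mv²/r ⇒ m = qBr/v.
m = (1×1.60×10^-19)(0.697)(0.129) / (5.15×10^4) = 2.79×10^-25 kg = 168 u.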